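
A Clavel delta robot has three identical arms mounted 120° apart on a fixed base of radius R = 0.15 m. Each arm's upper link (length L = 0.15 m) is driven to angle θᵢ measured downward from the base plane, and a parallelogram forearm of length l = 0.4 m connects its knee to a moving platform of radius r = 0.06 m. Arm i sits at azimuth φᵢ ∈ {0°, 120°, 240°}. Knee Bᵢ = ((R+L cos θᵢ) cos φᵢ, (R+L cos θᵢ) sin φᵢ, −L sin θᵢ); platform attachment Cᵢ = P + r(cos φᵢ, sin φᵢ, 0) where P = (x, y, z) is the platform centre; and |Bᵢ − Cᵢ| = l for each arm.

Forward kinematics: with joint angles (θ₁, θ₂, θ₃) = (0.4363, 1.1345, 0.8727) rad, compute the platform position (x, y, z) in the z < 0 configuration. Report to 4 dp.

(0.1067, -0.0477, -0.4422)

arm 1 at φ=0.0°: ρ1 = 0.2259;  centre 1 = (0.2259, 0.0000, -0.0634)
φ2=120.0°: virtual centre (-0.0767, 0.1328, -0.1359), radius l
φ3=240.0°: virtual centre (-0.0932, -0.1614, -0.1149), radius l
|centre ₂|²−|centre ₁|² = -0.0131;  |centre ₃|²−|centre ₁|² = -0.0071
plane₁₂: -0.6053x+0.2657y+-0.1451z = -0.0131
det = 0.3650;  x = 0.0167+-0.2034z,  y = -0.0110+0.0829z
quadratic in z: (1.0482)z²+(0.2100)z+(-0.1121)=0, √Δ=0.7170 → z ∈ {-0.4422, 0.2418}; z = -0.4422 (taking z<0)
x = 0.1067, y = -0.0477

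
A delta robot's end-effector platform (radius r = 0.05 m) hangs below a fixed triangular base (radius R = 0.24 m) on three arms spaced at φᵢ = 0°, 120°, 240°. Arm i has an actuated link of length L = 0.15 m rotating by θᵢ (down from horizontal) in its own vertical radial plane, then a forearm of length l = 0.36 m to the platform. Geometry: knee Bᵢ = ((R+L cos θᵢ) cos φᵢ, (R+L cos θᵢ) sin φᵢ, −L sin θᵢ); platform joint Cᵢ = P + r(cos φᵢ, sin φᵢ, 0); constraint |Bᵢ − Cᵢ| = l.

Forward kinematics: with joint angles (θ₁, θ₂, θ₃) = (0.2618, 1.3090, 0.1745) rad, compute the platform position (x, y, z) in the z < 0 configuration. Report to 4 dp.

arm 1 at φ=0.0°: ρ1 = 0.3349;  S1 = (0.3349, 0.0000, -0.0388)
φ2=120.0°: virtual centre (-0.1144, 0.1982, -0.1449), radius l
arm 3 at φ=240.0°: ρ3 = 0.3377;  S3 = (-0.1689, -0.2925, -0.0260)
subtract pairs → two planes through P
[-0.8986 0.3963 -0.2121]·P = -0.0403;  [-1.0075 -0.5850 0.0256]·P = 0.0011
det = 0.9249;  x = 0.0250+-0.1232z,  y = -0.0449+0.2559z
into |P−S₁|² = l²: 1.0807z² + 0.1310z + -0.0301 = 0;  Δ = 0.1471;  z = -0.2381 or 0.1168 → z<0 root = -0.2381
x = 0.0544, y = -0.1059

(0.0544, -0.1059, -0.2381)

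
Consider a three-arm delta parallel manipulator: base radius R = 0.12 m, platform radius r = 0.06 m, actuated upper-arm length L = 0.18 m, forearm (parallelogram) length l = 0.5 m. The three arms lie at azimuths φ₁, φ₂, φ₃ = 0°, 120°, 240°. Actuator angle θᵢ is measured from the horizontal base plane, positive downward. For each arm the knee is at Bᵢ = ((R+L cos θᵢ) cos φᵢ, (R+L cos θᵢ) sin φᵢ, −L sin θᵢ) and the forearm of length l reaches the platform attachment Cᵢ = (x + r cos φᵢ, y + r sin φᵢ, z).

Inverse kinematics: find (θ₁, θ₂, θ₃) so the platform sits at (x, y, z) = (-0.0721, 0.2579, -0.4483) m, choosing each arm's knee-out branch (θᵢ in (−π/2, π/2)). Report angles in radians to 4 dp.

arm 1 (φ=0.0°): x'=-0.0721, y'=0.2579
  A cos θ + B sin θ = C:  0.1321·cos θ + -0.4483·sin θ = -0.1870
  θ1 = atan2(B,A) + arccos(C/0.4674) = 0.6983
arm 2 (φ=120.0°): x'=0.2594, y'=-0.0665
  A=-0.1994, B=-0.4483, C=(l²−L²−A²−y'²−z²)/(2L)=-0.0765
  γ=atan2(-0.4483,-0.1994)=-1.9893;  ψ=arccos(-0.1560)=1.7274;  θ2=γ+ψ≈-0.2619
φ3=240.0° → target in arm frame (-0.1873, -0.1914)
  e−x'=0.2473;  (l²−L²−(e−x')²−y'²−z²)/2L = -0.2254
  √(A²+B²)=0.5120;  θ3 = -1.0667+2.0268 ≈ 0.9601

θ₁ = 0.6983, θ₂ = -0.2619, θ₃ = 0.9601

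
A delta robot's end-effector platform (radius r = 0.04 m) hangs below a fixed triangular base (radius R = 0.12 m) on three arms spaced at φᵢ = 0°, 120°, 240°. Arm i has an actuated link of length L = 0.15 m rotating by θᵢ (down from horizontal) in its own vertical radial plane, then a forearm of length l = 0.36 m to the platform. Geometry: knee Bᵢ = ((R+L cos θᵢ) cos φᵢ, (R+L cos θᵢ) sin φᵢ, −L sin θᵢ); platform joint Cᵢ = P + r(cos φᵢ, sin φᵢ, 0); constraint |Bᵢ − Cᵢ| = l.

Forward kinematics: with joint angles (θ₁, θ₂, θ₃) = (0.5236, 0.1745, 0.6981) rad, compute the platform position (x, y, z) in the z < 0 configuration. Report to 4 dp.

arm 1 at φ=0.0°: (R−r)+L cos θ1 = 0.2099;  S1 = (0.2099, 0.0000, -0.0750)
arm 2 at φ=120.0°: (R−r)+L cos θ2 = 0.2277;  S2 = (-0.1139, 0.1972, -0.0260)
arm 3 at φ=240.0°: (R−r)+L cos θ3 = 0.1949;  S3 = (-0.0975, -0.1688, -0.0964)
|S₂|²−|S₁|² = 0.0029;  |S₃|²−|S₁|² = -0.0024
plane₁₂: -0.6475x+0.3944y+0.0979z = 0.0029
det = 0.4611;  x = 0.0000+0.0351z,  y = 0.0072+-0.1907z
quadratic in z: (1.0376)z²+(0.1325)z+(-0.0798)=0, √Δ=0.5907 → z ∈ {-0.3485, 0.2208}; z = -0.3485 (taking z<0)
x = -0.0123, y = 0.0736

(-0.0123, 0.0736, -0.3485)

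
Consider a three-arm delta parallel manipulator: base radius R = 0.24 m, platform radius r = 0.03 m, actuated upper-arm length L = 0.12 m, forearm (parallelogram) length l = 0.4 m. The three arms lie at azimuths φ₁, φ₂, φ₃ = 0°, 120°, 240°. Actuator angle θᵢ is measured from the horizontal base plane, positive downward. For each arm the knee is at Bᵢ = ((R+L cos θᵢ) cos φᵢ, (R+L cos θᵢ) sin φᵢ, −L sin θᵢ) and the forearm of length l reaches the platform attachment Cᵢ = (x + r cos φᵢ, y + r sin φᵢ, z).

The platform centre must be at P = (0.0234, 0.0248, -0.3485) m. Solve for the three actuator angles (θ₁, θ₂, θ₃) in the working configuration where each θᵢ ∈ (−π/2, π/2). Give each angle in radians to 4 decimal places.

rotate P by −φ1: (0.0234, 0.0248, -0.3485)
  e−x'=0.1866;  (l²−L²−(e−x')²−y'²−z²)/2L = -0.0470
  √(A²+B²)=0.3953;  θ1 = -1.0792+1.6900 ≈ 0.6108
arm 2 (φ=120.0°): x'=0.0098, y'=-0.0327
  e−x'=0.2002;  (l²−L²−(e−x')²−y'²−z²)/2L = -0.0709
  γ=atan2(-0.3485,0.2002)=-1.0493;  ψ=arccos(-0.1763)=1.7480;  θ2=γ+ψ≈0.6987
rotate P by −φ3: (-0.0332, 0.0079, -0.3485)
  e−x'=0.2432;  (l²−L²−(e−x')²−y'²−z²)/2L = -0.1460
  θ3 = atan2(B,A) + arccos(C/0.4250) = 0.9600

θ₁ = 0.6108, θ₂ = 0.6987, θ₃ = 0.9600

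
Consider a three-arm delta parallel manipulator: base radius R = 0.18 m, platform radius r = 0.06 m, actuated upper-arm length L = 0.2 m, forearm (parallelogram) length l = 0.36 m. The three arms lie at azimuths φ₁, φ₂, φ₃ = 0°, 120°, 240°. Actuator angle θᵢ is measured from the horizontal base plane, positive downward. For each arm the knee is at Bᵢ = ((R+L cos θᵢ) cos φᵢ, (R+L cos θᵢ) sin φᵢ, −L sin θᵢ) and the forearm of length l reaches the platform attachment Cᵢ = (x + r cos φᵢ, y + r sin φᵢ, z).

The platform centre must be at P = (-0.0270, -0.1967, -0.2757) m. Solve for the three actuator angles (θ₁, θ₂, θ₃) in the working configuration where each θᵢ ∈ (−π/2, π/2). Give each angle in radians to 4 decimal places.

θ₁ = 0.8729, θ₂ = 1.3091, θ₃ = -0.2620

arm 1 (φ=0.0°): x'=-0.0270, y'=-0.1967
  e−x'=0.1470;  (l²−L²−(e−x')²−y'²−z²)/2L = -0.1168
  γ=atan2(-0.2757,0.1470)=-1.0810;  ψ=arccos(-0.3738)=1.9538;  θ1=γ+ψ≈0.8729
arm 2 (φ=120.0°): x'=-0.1568, y'=0.1217
  A=0.2768, B=-0.2757, C=(l²−L²−A²−y'²−z²)/(2L)=-0.1947
  γ=atan2(-0.2757,0.2768)=-0.7833;  ψ=arccos(-0.4983)=2.0924;  θ2=γ+ψ≈1.3091
rotate P by −φ3: (0.1838, 0.0750, -0.2757)
  A=-0.0638, B=-0.2757, C=(l²−L²−A²−y'²−z²)/(2L)=0.0097
  θ3 = atan2(B,A) + arccos(C/0.2830) = -0.2620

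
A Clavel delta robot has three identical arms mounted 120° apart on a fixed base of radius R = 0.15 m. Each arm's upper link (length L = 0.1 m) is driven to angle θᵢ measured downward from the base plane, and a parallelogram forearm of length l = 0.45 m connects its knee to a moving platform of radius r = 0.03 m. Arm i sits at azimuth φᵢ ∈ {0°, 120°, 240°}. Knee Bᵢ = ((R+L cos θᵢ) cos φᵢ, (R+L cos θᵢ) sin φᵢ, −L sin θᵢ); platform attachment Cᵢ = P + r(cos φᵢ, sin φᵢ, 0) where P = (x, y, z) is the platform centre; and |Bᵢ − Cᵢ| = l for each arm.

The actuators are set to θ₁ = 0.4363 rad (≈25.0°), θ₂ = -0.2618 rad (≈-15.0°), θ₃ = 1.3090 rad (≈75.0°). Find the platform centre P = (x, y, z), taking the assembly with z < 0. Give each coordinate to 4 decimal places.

(0.0215, 0.1875, -0.4050)

arm 1 at φ=0.0°: (R−r)+L cos θ1 = 0.2106;  S1 = (0.2106, 0.0000, -0.0423)
φ2=120.0°: virtual centre (-0.1083, 0.1876, 0.0259), radius l
S3 = (0.1459·cos240.0°, 0.1459·sin240.0°, -0.0966) = (-0.0729, -0.1263, -0.0966)
|S₂|²−|S₁|² = 0.0014;  |S₃|²−|S₁|² = -0.0155
linear system: -0.6379x+0.3751y = 0.0014−0.1363z; -0.5671x+-0.2527y = -0.0155−-0.1087z
det = 0.3739;  x = 0.0146+-0.0169z,  y = 0.0287+-0.3921z
quadratic in z: (1.1540)z²+(0.0687)z+(-0.1615)=0, √Δ=0.8661 → z ∈ {-0.4050, 0.3455}; z = -0.4050 (taking z<0)
x = 0.0215, y = 0.1875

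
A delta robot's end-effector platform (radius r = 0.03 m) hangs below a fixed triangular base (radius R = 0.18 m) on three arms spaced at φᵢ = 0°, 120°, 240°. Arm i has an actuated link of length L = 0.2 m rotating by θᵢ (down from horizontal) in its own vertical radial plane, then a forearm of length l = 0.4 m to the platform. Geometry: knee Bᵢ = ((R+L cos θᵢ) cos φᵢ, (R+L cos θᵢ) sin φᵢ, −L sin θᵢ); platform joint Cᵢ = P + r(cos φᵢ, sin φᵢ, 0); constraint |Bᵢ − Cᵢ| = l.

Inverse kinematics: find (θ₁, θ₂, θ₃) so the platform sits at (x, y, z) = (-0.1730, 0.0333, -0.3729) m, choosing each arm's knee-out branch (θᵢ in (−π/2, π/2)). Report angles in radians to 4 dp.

rotate P by −φ1: (-0.1730, 0.0333, -0.3729)
  A=0.3230, B=-0.3729, C=(l²−L²−A²−y'²−z²)/(2L)=-0.3112
  γ=atan2(-0.3729,0.3230)=-0.8570;  ψ=arccos(-0.6309)=2.2535;  θ1=γ+ψ≈1.3965
rotate P by −φ2: (0.1153, 0.1332, -0.3729)
  e−x'=0.0347;  (l²−L²−(e−x')²−y'²−z²)/2L = -0.0950
  θ2 = atan2(B,A) + arccos(C/0.3745) = 0.3491
φ3=240.0° → target in arm frame (0.0577, -0.1665)
  e−x'=0.0923;  (l²−L²−(e−x')²−y'²−z²)/2L = -0.1382
  √(A²+B²)=0.3842;  θ3 = -1.3281+1.9389 ≈ 0.6108

θ₁ = 1.3965, θ₂ = 0.3491, θ₃ = 0.6108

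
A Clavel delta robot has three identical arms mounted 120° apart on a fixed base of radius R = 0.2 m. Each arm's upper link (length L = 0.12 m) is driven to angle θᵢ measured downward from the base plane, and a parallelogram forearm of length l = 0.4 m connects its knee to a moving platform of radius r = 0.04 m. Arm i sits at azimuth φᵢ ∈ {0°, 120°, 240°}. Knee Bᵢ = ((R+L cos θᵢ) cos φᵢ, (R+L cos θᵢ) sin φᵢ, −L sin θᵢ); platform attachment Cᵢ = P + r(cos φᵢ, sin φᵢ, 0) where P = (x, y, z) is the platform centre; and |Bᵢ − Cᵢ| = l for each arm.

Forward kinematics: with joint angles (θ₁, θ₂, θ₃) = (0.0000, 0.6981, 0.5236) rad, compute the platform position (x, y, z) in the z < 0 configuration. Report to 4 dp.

(0.0654, -0.0181, -0.3371)

arm 1 at φ=0.0°: (R−r)+L cos θ1 = 0.2800;  centre 1 = (0.2800, 0.0000, 0.0000)
φ2=120.0°: virtual centre (-0.1260, 0.2182, -0.0771), radius l
arm 3 at φ=240.0°: (R−r)+L cos θ3 = 0.2639;  centre 3 = (-0.1320, -0.2286, -0.0600)
|centre ₂|²−|centre ₁|² = -0.0090;  |centre ₃|²−|centre ₁|² = -0.0051
plane₁₂: -0.8119x+0.4364y+-0.1543z = -0.0090
Cramer: x(z) = 0.0087-0.1682z;  y(z) = -0.0044+0.0406z
sphere 1 gives Az²+Bz+C=0 with A=1.0299, B=0.0909, C=-0.0864;  B²−4AC=0.3641;  roots -0.3371, 0.2488;  negative root z = -0.3371
x = 0.0654, y = -0.0181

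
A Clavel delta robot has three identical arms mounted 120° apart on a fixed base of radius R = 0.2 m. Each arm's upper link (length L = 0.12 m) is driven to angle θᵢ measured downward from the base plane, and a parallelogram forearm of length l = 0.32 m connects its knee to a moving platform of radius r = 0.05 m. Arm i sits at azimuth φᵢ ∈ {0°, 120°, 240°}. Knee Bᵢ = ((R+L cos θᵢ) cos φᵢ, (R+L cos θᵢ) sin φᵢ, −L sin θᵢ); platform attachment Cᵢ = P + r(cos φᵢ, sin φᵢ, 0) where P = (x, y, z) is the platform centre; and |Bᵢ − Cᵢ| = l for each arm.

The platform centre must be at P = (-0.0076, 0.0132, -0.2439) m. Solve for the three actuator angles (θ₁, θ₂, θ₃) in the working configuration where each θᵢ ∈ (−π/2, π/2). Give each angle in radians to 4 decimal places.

rotate P by −φ1: (-0.0076, 0.0132, -0.2439)
  e−x'=0.1576;  (l²−L²−(e−x')²−y'²−z²)/2L = 0.0146
  θ1 = atan2(B,A) + arccos(C/0.2904) = 0.5234
arm 2 (φ=120.0°): x'=0.0152, y'=0.0000
  A cos θ + B sin θ = C:  0.1348·cos θ + -0.2439·sin θ = 0.0431
  √(A²+B²)=0.2787;  θ2 = -1.0660+1.4154 ≈ 0.3494
arm 3 (φ=240.0°): x'=-0.0076, y'=-0.0132
  A cos θ + B sin θ = C:  0.1576·cos θ + -0.2439·sin θ = 0.0145
  θ3 = atan2(B,A) + arccos(C/0.2904) = 0.5237

θ₁ = 0.5234, θ₂ = 0.3494, θ₃ = 0.5237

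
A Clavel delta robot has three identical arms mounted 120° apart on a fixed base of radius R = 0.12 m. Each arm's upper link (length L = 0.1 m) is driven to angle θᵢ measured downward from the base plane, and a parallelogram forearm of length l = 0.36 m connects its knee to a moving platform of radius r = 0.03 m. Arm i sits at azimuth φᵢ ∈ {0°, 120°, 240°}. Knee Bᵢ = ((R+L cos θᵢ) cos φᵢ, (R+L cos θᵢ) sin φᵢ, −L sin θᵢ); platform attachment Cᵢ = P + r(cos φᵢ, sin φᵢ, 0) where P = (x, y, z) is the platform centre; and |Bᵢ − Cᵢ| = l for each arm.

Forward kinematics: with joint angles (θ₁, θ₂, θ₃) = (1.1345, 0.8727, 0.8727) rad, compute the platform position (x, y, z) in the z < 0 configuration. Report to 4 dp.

(-0.0368, 0.0000, -0.4085)

arm 1 at φ=0.0°: ρ1 = 0.1323;  S1 = (0.1323, 0.0000, -0.0906)
arm 2 at φ=120.0°: ρ2 = 0.1543;  S2 = (-0.0771, 0.1336, -0.0766)
arm 3 at φ=240.0°: ρ3 = 0.1543;  S3 = (-0.0771, -0.1336, -0.0766)
eliminate P² terms by subtracting sphere 1 from 2 and 3
plane₁₂: -0.4188x+0.2672y+0.0281z = 0.0040
Cramer: x(z) = -0.0095+0.0670z;  y(z) = 0.0000-0.0000z
quadratic in z: (1.0045)z²+(0.1623)z+(-0.1013)=0, √Δ=0.6583 → z ∈ {-0.4085, 0.2469}; z = -0.4085 (taking z<0)
x = -0.0368, y = 0.0000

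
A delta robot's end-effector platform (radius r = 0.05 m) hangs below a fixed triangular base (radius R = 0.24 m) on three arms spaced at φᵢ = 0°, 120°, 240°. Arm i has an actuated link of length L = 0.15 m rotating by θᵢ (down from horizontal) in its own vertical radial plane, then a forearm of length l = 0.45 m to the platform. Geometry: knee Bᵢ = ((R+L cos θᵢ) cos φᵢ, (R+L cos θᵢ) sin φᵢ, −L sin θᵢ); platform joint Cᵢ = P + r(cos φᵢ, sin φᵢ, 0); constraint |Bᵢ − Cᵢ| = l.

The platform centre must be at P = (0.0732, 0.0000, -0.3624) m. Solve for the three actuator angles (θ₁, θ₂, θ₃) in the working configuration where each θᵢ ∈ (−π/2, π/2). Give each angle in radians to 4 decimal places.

arm 1 (φ=0.0°): x'=0.0732, y'=0.0000
  A cos θ + B sin θ = C:  0.1168·cos θ + -0.3624·sin θ = 0.1167
  γ=atan2(-0.3624,0.1168)=-1.2590;  ψ=arccos(0.3066)=1.2592;  θ1=γ+ψ≈0.0001
rotate P by −φ2: (-0.0366, -0.0634, -0.3624)
  A cos θ + B sin θ = C:  0.2266·cos θ + -0.3624·sin θ = -0.0223
  θ2 = atan2(B,A) + arccos(C/0.4274) = 0.6111
rotate P by −φ3: (-0.0366, 0.0634, -0.3624)
  A cos θ + B sin θ = C:  0.2266·cos θ + -0.3624·sin θ = -0.0223
  θ3 = atan2(B,A) + arccos(C/0.4274) = 0.6111

θ₁ = 0.0001, θ₂ = 0.6111, θ₃ = 0.6111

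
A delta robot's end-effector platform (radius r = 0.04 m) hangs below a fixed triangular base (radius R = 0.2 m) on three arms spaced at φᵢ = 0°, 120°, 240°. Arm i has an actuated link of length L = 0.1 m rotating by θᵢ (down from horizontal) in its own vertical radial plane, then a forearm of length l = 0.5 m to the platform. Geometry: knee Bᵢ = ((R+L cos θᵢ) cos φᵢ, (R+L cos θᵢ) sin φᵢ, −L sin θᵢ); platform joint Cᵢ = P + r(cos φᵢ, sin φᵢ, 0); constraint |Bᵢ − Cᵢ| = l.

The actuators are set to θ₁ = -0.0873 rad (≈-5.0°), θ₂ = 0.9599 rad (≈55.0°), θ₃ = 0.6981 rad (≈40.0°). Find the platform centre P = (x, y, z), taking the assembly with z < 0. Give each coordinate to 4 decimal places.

(0.1177, -0.0318, -0.4697)

centre 1 = (0.2596·cos0.0°, 0.2596·sin0.0°, 0.0087) = (0.2596, 0.0000, 0.0087)
φ2=120.0°: virtual centre (-0.1087, 0.1882, -0.0819), radius l
centre 3 = (0.2366·cos240.0°, 0.2366·sin240.0°, -0.0643) = (-0.1183, -0.2049, -0.0643)
|centre ₂|²−|centre ₁|² = -0.0135;  |centre ₃|²−|centre ₁|² = -0.0074
linear system: -0.7366x+0.3765y = -0.0135−-0.1813z; -0.7558x+-0.4098y = -0.0074−-0.1460z
det = 0.5864;  x = 0.0142+-0.2204z,  y = -0.0082+0.0503z
sphere 1 gives Az²+Bz+C=0 with A=1.0511, B=0.0899, C=-0.1896;  B²−4AC=0.8053;  roots -0.4697, 0.3841;  negative root z = -0.4697
x = 0.1177, y = -0.0318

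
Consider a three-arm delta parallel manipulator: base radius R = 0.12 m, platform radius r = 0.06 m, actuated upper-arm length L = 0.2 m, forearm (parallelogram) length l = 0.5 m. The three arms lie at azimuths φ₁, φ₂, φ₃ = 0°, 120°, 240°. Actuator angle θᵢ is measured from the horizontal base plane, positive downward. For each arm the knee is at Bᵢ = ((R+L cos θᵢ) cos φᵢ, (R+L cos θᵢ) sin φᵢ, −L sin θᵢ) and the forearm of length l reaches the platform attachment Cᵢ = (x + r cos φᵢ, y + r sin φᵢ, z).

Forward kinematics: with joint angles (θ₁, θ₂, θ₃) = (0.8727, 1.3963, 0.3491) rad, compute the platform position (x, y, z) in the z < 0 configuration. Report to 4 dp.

(0.0293, -0.2728, -0.5408)

centre 1 = (0.1886·cos0.0°, 0.1886·sin0.0°, -0.1532) = (0.1886, 0.0000, -0.1532)
φ2=120.0°: virtual centre (-0.0474, 0.0820, -0.1970), radius l
φ3=240.0°: virtual centre (-0.1240, -0.2147, -0.0684), radius l
subtract pairs → two planes through P
plane₁₂: -0.4718x+0.1641y+-0.0875z = -0.0113
det = 0.3052;  x = 0.0120+-0.0319z,  y = -0.0341+0.4414z
sphere 1 gives Az²+Bz+C=0 with A=1.1959, B=0.2876, C=-0.1942;  B²−4AC=1.0117;  roots -0.5408, 0.3003;  negative root z = -0.5408
x = 0.0293, y = -0.2728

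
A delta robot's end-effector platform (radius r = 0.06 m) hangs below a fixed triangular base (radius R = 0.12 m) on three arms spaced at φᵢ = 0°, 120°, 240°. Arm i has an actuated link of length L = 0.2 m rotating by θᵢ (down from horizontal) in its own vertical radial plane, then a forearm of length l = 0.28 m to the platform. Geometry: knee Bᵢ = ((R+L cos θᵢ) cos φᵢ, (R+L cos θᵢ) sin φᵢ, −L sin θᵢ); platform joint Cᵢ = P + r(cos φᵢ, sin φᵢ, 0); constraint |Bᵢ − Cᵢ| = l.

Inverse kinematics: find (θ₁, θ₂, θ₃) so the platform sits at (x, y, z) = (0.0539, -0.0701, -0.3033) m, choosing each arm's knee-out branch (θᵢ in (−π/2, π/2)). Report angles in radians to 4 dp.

θ₁ = 0.5236, θ₂ = 1.0471, θ₃ = 0.6106

φ1=0.0° → target in arm frame (0.0539, -0.0701)
  A cos θ + B sin θ = C:  0.0061·cos θ + -0.3033·sin θ = -0.1464
  γ=atan2(-0.3033,0.0061)=-1.5507;  ψ=arccos(-0.4824)=2.0742;  θ1=γ+ψ≈0.5236
rotate P by −φ2: (-0.0877, -0.0116, -0.3033)
  e−x'=0.1477;  (l²−L²−(e−x')²−y'²−z²)/2L = -0.1888
  θ2 = atan2(B,A) + arccos(C/0.3373) = 1.0471
φ3=240.0° → target in arm frame (0.0338, 0.0817)
  A cos θ + B sin θ = C:  0.0262·cos θ + -0.3033·sin θ = -0.1524
  γ=atan2(-0.3033,0.0262)=-1.4845;  ψ=arccos(-0.5006)=2.0951;  θ3=γ+ψ≈0.6106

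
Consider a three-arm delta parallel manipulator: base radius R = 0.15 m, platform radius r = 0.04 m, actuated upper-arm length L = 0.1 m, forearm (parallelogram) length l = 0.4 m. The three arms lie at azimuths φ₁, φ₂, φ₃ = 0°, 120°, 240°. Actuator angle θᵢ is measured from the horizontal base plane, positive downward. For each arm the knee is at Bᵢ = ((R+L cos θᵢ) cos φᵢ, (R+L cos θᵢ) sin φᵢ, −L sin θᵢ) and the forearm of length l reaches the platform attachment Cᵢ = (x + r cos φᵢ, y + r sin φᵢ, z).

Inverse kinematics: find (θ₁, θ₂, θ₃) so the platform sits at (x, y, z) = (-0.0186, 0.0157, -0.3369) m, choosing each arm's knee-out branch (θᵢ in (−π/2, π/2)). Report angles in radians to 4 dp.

θ₁ = 0.0878, θ₂ = -0.1743, θ₃ = 0.0000

arm 1 (φ=0.0°): x'=-0.0186, y'=0.0157
  A cos θ + B sin θ = C:  0.1286·cos θ + -0.3369·sin θ = 0.0986
  γ=atan2(-0.3369,0.1286)=-1.2062;  ψ=arccos(0.2733)=1.2939;  θ1=γ+ψ≈0.0878
rotate P by −φ2: (0.0229, 0.0083, -0.3369)
  A cos θ + B sin θ = C:  0.0871·cos θ + -0.3369·sin θ = 0.1442
  γ=atan2(-0.3369,0.0871)=-1.3178;  ψ=arccos(0.4144)=1.1435;  θ2=γ+ψ≈-0.1743
φ3=240.0° → target in arm frame (-0.0043, -0.0240)
  A=0.1143, B=-0.3369, C=(l²−L²−A²−y'²−z²)/(2L)=0.1143
  √(A²+B²)=0.3558;  θ3 = -1.2437+1.2437 ≈ 0.0000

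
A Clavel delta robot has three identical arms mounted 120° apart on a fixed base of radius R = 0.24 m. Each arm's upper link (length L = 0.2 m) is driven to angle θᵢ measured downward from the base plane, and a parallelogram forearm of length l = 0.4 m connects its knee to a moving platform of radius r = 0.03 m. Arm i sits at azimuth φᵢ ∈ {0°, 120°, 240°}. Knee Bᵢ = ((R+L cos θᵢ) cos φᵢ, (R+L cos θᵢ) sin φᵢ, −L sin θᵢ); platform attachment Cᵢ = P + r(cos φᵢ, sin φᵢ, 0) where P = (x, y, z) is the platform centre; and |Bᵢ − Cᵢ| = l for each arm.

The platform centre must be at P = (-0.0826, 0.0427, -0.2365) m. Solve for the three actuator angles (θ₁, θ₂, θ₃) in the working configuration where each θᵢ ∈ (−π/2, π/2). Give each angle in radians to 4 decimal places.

θ₁ = 1.0470, θ₂ = 0.0877, θ₃ = 0.6108

arm 1 (φ=0.0°): x'=-0.0826, y'=0.0427
  A=0.2926, B=-0.2365, C=(l²−L²−A²−y'²−z²)/(2L)=-0.0584
  √(A²+B²)=0.3762;  θ1 = -0.6798+1.7267 ≈ 1.0470
rotate P by −φ2: (0.0783, 0.0502, -0.2365)
  A cos θ + B sin θ = C:  0.1317·cos θ + -0.2365·sin θ = 0.1105
  θ2 = atan2(B,A) + arccos(C/0.2707) = 0.0877
arm 3 (φ=240.0°): x'=0.0043, y'=-0.0929
  e−x'=0.2057;  (l²−L²−(e−x')²−y'²−z²)/2L = 0.0328
  θ3 = atan2(B,A) + arccos(C/0.3134) = 0.6108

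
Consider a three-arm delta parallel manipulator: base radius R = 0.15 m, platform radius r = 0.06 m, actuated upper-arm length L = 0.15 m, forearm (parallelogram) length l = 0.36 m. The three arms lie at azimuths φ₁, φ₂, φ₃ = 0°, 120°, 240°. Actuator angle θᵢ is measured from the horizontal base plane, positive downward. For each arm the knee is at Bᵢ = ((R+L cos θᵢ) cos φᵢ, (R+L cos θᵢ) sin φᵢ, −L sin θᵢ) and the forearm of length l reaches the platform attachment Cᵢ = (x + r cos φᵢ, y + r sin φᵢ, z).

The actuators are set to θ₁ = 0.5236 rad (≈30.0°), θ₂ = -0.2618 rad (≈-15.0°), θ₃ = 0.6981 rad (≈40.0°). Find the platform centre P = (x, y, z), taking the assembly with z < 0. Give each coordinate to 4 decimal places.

(-0.0376, 0.1122, -0.3002)

φ1=0.0°: virtual centre (0.2199, 0.0000, -0.0750), radius l
O2 = (0.2349·cos120.0°, 0.2349·sin120.0°, 0.0388) = (-0.1174, 0.2034, 0.0388)
φ3=240.0°: virtual centre (-0.1025, -0.1775, -0.0964), radius l
|O₂|²−|O₁|² = 0.0027;  |O₃|²−|O₁|² = -0.0027
plane₁₂: -0.6747x+0.4068y+0.2276z = 0.0027
det = 0.5018;  x = 0.0003+0.1263z,  y = 0.0071+-0.3501z
sphere 1 gives Az²+Bz+C=0 with A=1.1385, B=0.0896, C=-0.0757;  B²−4AC=0.3527;  roots -0.3002, 0.2215;  negative root z = -0.3002
x = -0.0376, y = 0.1122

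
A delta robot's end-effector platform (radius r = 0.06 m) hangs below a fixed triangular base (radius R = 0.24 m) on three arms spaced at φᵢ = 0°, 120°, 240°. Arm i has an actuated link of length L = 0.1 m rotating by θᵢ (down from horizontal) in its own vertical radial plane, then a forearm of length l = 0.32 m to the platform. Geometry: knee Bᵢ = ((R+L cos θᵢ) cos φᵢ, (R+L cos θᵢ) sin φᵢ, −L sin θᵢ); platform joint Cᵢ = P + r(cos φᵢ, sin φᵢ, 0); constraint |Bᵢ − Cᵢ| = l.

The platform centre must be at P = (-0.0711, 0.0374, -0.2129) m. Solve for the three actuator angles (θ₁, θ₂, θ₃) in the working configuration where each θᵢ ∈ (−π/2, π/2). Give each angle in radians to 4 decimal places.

rotate P by −φ1: (-0.0711, 0.0374, -0.2129)
  A cos θ + B sin θ = C:  0.2511·cos θ + -0.2129·sin θ = -0.0869
  √(A²+B²)=0.3292;  θ1 = -0.7033+1.8379 ≈ 1.1346
rotate P by −φ2: (0.0679, 0.0429, -0.2129)
  A cos θ + B sin θ = C:  0.1121·cos θ + -0.2129·sin θ = 0.1634
  γ=atan2(-0.2129,0.1121)=-1.0863;  ψ=arccos(0.6791)=0.8242;  θ2=γ+ψ≈-0.2620
arm 3 (φ=240.0°): x'=0.0032, y'=-0.0803
  A cos θ + B sin θ = C:  0.1768·cos θ + -0.2129·sin θ = 0.0468
  γ=atan2(-0.2129,0.1768)=-0.8777;  ψ=arccos(0.1691)=1.4009;  θ3=γ+ψ≈0.5233

θ₁ = 1.1346, θ₂ = -0.2620, θ₃ = 0.5233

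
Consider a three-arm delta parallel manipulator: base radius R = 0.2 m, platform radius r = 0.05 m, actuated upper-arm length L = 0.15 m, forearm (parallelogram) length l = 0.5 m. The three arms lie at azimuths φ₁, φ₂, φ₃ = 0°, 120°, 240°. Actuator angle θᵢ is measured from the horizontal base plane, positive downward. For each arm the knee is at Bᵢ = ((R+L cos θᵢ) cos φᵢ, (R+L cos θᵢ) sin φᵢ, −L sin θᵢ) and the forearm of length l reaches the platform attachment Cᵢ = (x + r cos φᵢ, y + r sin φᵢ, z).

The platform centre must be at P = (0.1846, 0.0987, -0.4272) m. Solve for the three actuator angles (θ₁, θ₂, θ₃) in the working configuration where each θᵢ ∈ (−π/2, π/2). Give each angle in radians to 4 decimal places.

θ₁ = -0.3489, θ₂ = 0.5238, θ₃ = 1.1349

rotate P by −φ1: (0.1846, 0.0987, -0.4272)
  A=-0.0346, B=-0.4272, C=(l²−L²−A²−y'²−z²)/(2L)=0.1135
  √(A²+B²)=0.4286;  θ1 = -1.6516+1.3027 ≈ -0.3489
arm 2 (φ=120.0°): x'=-0.0068, y'=-0.2092
  A=0.1568, B=-0.4272, C=(l²−L²−A²−y'²−z²)/(2L)=-0.0779
  θ2 = atan2(B,A) + arccos(C/0.4551) = 0.5238
rotate P by −φ3: (-0.1778, 0.1105, -0.4272)
  A=0.3278, B=-0.4272, C=(l²−L²−A²−y'²−z²)/(2L)=-0.2488
  θ3 = atan2(B,A) + arccos(C/0.5385) = 1.1349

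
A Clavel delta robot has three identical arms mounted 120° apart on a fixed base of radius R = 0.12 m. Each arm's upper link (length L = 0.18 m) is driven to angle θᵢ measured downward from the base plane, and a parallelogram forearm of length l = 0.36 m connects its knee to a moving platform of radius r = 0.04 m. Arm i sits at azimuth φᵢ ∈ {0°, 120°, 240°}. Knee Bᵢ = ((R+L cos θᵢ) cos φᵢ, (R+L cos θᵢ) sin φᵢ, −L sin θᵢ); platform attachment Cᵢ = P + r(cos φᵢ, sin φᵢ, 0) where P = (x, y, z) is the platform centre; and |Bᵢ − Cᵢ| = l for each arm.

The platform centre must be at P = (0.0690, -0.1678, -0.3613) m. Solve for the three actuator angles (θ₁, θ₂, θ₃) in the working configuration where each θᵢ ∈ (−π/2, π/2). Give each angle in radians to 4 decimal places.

φ1=0.0° → target in arm frame (0.0690, -0.1678)
  e−x'=0.0110;  (l²−L²−(e−x')²−y'²−z²)/2L = -0.1712
  θ1 = atan2(B,A) + arccos(C/0.3615) = 0.5237
φ2=120.0° → target in arm frame (-0.1798, 0.0241)
  A=0.2598, B=-0.3613, C=(l²−L²−A²−y'²−z²)/(2L)=-0.2817
  √(A²+B²)=0.4450;  θ2 = -0.9474+2.2563 ≈ 1.3090
rotate P by −φ3: (0.1108, 0.1437, -0.3613)
  A cos θ + B sin θ = C:  -0.0308·cos θ + -0.3613·sin θ = -0.1526
  γ=atan2(-0.3613,-0.0308)=-1.6559;  ψ=arccos(-0.4207)=2.0051;  θ3=γ+ψ≈0.3492

θ₁ = 0.5237, θ₂ = 1.3090, θ₃ = 0.3492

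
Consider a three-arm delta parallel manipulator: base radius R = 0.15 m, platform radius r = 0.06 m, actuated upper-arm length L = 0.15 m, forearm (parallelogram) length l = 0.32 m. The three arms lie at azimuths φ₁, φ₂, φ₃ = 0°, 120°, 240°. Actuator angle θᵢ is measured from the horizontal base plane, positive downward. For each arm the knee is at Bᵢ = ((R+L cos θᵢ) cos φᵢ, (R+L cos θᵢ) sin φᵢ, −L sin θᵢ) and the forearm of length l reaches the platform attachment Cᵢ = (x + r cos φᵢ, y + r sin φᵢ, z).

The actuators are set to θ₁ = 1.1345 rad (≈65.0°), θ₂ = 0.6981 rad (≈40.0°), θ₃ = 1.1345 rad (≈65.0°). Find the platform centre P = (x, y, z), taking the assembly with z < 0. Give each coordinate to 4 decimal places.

arm 1 at φ=0.0°: (R−r)+L cos θ1 = 0.1534;  O1 = (0.1534, 0.0000, -0.1359)
arm 2 at φ=120.0°: (R−r)+L cos θ2 = 0.2049;  O2 = (-0.1025, 0.1775, -0.0964)
arm 3 at φ=240.0°: (R−r)+L cos θ3 = 0.1534;  O3 = (-0.0767, -0.1328, -0.1359)
eliminate P² terms by subtracting sphere 1 from 2 and 3
[-0.5117 0.3549 0.0791]·P = 0.0093;  [-0.4602 -0.2657 0.0000]·P = 0.0000
det = 0.2993;  x = -0.0082+0.0702z,  y = 0.0143+-0.1216z
into |P−O₁|² = l²: 1.0197z² + 0.2457z + -0.0576 = 0;  Δ = 0.2953;  z = -0.3870 or 0.1460 → z<0 root = -0.3870
x = -0.0354, y = 0.0613

(-0.0354, 0.0613, -0.3870)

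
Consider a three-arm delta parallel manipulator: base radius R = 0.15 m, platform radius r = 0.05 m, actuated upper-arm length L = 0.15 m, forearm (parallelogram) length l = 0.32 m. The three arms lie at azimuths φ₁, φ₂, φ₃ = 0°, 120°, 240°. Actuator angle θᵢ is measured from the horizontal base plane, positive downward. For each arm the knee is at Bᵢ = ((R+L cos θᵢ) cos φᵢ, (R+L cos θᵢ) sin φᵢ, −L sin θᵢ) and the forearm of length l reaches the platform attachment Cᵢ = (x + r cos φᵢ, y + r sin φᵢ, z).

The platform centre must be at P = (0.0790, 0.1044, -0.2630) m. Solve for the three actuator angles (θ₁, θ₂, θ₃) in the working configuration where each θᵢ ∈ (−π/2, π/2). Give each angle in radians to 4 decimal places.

φ1=0.0° → target in arm frame (0.0790, 0.1044)
  A=0.0210, B=-0.2630, C=(l²−L²−A²−y'²−z²)/(2L)=-0.0020
  γ=atan2(-0.2630,0.0210)=-1.4911;  ψ=arccos(-0.0077)=1.5785;  θ1=γ+ψ≈0.0874
arm 2 (φ=120.0°): x'=0.0509, y'=-0.1206
  A=0.0491, B=-0.2630, C=(l²−L²−A²−y'²−z²)/(2L)=-0.0208
  √(A²+B²)=0.2675;  θ2 = -1.3863+1.6485 ≈ 0.2622
φ3=240.0° → target in arm frame (-0.1299, 0.0162)
  A=0.2299, B=-0.2630, C=(l²−L²−A²−y'²−z²)/(2L)=-0.1413
  θ3 = atan2(B,A) + arccos(C/0.3493) = 1.1348

θ₁ = 0.0874, θ₂ = 0.2622, θ₃ = 1.1348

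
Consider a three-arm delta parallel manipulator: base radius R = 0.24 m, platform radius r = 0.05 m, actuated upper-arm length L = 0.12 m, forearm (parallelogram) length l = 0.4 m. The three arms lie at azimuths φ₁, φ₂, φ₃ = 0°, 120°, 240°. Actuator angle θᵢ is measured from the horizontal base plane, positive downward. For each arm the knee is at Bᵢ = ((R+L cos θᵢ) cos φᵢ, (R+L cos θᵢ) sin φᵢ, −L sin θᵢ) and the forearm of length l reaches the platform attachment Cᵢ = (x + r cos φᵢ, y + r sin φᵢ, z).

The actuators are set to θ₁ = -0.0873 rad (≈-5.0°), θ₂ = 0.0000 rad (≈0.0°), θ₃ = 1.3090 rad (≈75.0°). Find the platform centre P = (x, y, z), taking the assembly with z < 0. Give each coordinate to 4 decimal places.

(0.0741, 0.1172, -0.2909)

centre 1 = (0.3095·cos0.0°, 0.3095·sin0.0°, 0.0105) = (0.3095, 0.0000, 0.0105)
φ2=120.0°: virtual centre (-0.1550, 0.2685, 0.0000), radius l
arm 3 at φ=240.0°: ρ3 = 0.2211;  centre 3 = (-0.1105, -0.1914, -0.1159)
|centre ₂|²−|centre ₁|² = 0.0002;  |centre ₃|²−|centre ₁|² = -0.0336
[-0.9291 0.5369 -0.0209]·P = 0.0002;  [-0.8401 -0.3829 -0.2527]·P = -0.0336
Cramer: x(z) = 0.0223-0.1781z;  y(z) = 0.0389-0.2693z
sphere 1 gives Az²+Bz+C=0 with A=1.1042, B=0.0605, C=-0.0759;  B²−4AC=0.3387;  roots -0.2909, 0.2362;  negative root z = -0.2909
x = 0.0741, y = 0.1172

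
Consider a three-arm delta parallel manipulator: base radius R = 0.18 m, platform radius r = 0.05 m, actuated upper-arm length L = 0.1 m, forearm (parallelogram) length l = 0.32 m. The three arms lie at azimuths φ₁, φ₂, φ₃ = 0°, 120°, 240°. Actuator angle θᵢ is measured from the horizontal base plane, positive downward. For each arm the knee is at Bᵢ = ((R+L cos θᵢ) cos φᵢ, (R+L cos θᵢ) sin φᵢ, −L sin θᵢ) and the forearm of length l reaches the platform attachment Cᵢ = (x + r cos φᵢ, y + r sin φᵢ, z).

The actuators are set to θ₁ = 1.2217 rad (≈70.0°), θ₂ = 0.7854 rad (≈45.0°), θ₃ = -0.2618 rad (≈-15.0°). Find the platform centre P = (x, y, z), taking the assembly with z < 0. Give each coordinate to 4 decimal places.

(-0.0919, -0.0764, -0.2700)

φ1=0.0°: virtual centre (0.1642, 0.0000, -0.0940), radius l
arm 2 at φ=120.0°: e+L cos θ2 = 0.2007;  O2 = (-0.1004, 0.1738, -0.0707)
arm 3 at φ=240.0°: e+L cos θ3 = 0.2266;  O3 = (-0.1133, -0.1962, 0.0259)
subtract pairs → two planes through P
[-0.5291 0.3476 0.0465]·P = 0.0095;  [-0.5550 -0.3925 0.2397]·P = 0.0162
Cramer: x(z) = -0.0234+0.2536z;  y(z) = -0.0083+0.2522z
quadratic in z: (1.1279)z²+(0.0886)z+(-0.0583)=0, √Δ=0.5205 → z ∈ {-0.2700, 0.1915}; z = -0.2700 (taking z<0)
x = -0.0919, y = -0.0764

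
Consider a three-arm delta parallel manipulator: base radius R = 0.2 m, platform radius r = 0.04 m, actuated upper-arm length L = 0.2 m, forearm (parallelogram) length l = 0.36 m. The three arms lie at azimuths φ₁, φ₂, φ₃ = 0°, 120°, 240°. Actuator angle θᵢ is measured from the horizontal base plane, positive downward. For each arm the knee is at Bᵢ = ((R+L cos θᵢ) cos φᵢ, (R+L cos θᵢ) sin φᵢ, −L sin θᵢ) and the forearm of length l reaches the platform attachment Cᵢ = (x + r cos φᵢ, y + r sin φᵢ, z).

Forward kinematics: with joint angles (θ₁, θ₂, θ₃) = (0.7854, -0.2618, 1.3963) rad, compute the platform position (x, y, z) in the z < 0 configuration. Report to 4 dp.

centre 1 = (0.3014·cos0.0°, 0.3014·sin0.0°, -0.1414) = (0.3014, 0.0000, -0.1414)
φ2=120.0°: virtual centre (-0.1766, 0.3059, 0.0518), radius l
φ3=240.0°: virtual centre (-0.0974, -0.1686, -0.1970), radius l
subtract pairs → two planes through P
linear system: -0.9560x+0.6117y = 0.0166−0.3864z; -0.7976x+-0.3373y = -0.0341−-0.1111z
Cramer: x(z) = 0.0189+0.0770z;  y(z) = 0.0566-0.5113z
quadratic in z: (1.2674)z²+(0.1815)z+(-0.0266)=0, √Δ=0.4094 → z ∈ {-0.2331, 0.0899}; z = -0.2331 (taking z<0)
x = 0.0009, y = 0.1758

(0.0009, 0.1758, -0.2331)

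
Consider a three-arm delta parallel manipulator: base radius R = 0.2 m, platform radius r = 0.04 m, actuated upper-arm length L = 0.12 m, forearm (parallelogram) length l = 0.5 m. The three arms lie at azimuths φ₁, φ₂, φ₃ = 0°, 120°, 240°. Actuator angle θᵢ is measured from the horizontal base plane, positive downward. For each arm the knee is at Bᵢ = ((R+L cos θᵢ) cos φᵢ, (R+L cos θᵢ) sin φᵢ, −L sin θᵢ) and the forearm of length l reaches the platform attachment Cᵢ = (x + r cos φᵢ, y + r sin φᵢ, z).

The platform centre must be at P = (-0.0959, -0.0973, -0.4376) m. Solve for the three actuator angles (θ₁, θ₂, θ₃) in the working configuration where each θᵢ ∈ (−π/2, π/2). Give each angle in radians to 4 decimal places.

θ₁ = 0.7855, θ₂ = 0.5242, θ₃ = -0.3487

rotate P by −φ1: (-0.0959, -0.0973, -0.4376)
  e−x'=0.2559;  (l²−L²−(e−x')²−y'²−z²)/2L = -0.1285
  γ=atan2(-0.4376,0.2559)=-1.0416;  ψ=arccos(-0.2535)=1.8271;  θ1=γ+ψ≈0.7855
φ2=120.0° → target in arm frame (-0.0363, 0.1317)
  e−x'=0.1963;  (l²−L²−(e−x')²−y'²−z²)/2L = -0.0491
  √(A²+B²)=0.4796;  θ2 = -1.1491+1.6733 ≈ 0.5242
arm 3 (φ=240.0°): x'=0.1322, y'=-0.0344
  e−x'=0.0278;  (l²−L²−(e−x')²−y'²−z²)/2L = 0.1756
  √(A²+B²)=0.4385;  θ3 = -1.5074+1.1587 ≈ -0.3487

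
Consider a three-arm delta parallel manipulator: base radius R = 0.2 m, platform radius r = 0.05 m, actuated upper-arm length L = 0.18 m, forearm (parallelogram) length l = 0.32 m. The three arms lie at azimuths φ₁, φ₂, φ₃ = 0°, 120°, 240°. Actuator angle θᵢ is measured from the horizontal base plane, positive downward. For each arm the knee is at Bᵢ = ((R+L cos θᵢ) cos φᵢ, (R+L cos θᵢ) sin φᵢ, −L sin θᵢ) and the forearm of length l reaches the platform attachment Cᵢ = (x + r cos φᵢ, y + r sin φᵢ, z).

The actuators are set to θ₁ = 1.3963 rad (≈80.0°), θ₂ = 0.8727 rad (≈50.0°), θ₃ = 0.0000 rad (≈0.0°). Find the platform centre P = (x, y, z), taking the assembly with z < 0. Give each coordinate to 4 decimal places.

(-0.1243, -0.0742, -0.2366)

arm 1 at φ=0.0°: e+L cos θ1 = 0.1813;  S1 = (0.1813, 0.0000, -0.1773)
φ2=120.0°: virtual centre (-0.1328, 0.2301, -0.1379), radius l
arm 3 at φ=240.0°: e+L cos θ3 = 0.3300;  S3 = (-0.1650, -0.2858, 0.0000)
subtract pairs → two planes through P
linear system: -0.6282x+0.4602y = 0.0253−0.0787z; -0.6925x+-0.5716y = 0.0446−0.3545z
Cramer: x(z) = -0.0517+0.3071z;  y(z) = -0.0155+0.2481z
sphere 1 gives Az²+Bz+C=0 with A=1.1559, B=0.2038, C=-0.0165;  B²−4AC=0.1178;  roots -0.2366, 0.0603;  negative root z = -0.2366
x = -0.1243, y = -0.0742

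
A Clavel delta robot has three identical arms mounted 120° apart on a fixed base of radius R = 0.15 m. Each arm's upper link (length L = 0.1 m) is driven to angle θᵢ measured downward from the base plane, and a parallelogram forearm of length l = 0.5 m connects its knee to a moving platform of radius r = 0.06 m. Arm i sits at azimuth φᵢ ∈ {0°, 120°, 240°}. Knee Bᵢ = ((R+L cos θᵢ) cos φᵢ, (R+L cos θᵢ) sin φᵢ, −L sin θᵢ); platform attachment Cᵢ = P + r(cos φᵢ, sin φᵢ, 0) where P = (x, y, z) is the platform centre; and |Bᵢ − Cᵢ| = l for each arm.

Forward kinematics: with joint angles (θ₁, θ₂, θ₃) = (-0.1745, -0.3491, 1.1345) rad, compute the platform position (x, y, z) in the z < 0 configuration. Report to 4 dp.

arm 1 at φ=0.0°: e+L cos θ1 = 0.1885;  centre 1 = (0.1885, 0.0000, 0.0174)
φ2=120.0°: virtual centre (-0.0920, 0.1593, 0.0342), radius l
centre 3 = (0.1323·cos240.0°, 0.1323·sin240.0°, -0.0906) = (-0.0661, -0.1145, -0.0906)
eliminate P² terms by subtracting sphere 1 from 2 and 3
[-0.5609 0.3186 0.0337]·P = -0.0008;  [-0.5092 -0.2291 -0.2160]·P = -0.0101
det = 0.2908;  x = 0.0117+-0.2102z,  y = 0.0181+-0.4757z
quadratic in z: (1.2704)z²+(0.0223)z+(-0.2181)=0, √Δ=1.0531 → z ∈ {-0.4233, 0.4057}; z = -0.4233 (taking z<0)
x = 0.1007, y = 0.2194

(0.1007, 0.2194, -0.4233)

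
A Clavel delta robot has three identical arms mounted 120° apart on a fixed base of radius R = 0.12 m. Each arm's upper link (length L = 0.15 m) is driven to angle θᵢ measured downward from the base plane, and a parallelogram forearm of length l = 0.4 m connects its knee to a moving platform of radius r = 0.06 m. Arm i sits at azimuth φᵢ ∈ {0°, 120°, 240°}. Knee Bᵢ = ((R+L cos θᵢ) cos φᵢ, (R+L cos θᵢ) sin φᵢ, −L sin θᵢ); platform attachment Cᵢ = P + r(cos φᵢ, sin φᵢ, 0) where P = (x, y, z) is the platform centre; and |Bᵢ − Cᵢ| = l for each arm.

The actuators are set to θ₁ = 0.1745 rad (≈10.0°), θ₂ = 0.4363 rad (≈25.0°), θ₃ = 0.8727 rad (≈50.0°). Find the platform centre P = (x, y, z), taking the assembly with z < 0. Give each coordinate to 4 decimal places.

centre 1 = (0.2077·cos0.0°, 0.2077·sin0.0°, -0.0260) = (0.2077, 0.0000, -0.0260)
arm 2 at φ=120.0°: ρ2 = 0.1959;  centre 2 = (-0.0980, 0.1697, -0.0634)
φ3=240.0°: virtual centre (-0.0782, -0.1355, -0.1149), radius l
eliminate P² terms by subtracting sphere 1 from 2 and 3
plane₁₂: -0.6114x+0.3394y+-0.0747z = -0.0014
Cramer: x(z) = 0.0069-0.2239z;  y(z) = 0.0082-0.1833z
sphere 1 gives Az²+Bz+C=0 with A=1.0838, B=0.1390, C=-0.1189;  B²−4AC=0.5348;  roots -0.4015, 0.2733;  negative root z = -0.4015
x = 0.0968, y = 0.0818

(0.0968, 0.0818, -0.4015)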